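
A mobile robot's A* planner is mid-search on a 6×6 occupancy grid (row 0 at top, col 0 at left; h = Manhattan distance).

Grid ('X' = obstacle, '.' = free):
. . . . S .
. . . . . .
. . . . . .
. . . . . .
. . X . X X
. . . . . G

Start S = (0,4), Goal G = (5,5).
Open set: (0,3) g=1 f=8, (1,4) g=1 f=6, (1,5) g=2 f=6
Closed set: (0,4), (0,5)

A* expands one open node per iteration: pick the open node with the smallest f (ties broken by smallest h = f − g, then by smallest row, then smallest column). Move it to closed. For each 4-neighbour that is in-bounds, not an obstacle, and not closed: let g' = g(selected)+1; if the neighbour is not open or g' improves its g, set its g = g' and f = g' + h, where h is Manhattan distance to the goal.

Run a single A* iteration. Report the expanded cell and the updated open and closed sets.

step 1: expand (1,5) (f=6, h=4) → closed; open now [(0,3) g=1 f=8, (1,4) g=1 f=6, (2,5) g=3 f=6]

expanded=(1,5); open=[(0,3) g=1 f=8, (1,4) g=1 f=6, (2,5) g=3 f=6]; closed=[(0,4), (0,5), (1,5)]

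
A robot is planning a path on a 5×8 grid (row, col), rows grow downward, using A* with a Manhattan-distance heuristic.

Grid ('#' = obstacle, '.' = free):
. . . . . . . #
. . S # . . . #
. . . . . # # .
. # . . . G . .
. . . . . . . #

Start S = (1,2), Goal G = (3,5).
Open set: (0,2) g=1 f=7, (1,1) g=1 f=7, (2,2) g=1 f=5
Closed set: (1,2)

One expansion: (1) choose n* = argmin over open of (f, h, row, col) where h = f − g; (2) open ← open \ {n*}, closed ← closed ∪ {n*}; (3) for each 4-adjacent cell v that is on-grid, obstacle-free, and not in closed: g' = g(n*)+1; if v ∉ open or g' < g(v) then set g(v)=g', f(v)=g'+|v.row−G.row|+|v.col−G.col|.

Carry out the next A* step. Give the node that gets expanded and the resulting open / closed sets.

step 1: expand (2,2) (f=5, h=4) → closed; open now [(0,2) g=1 f=7, (1,1) g=1 f=7, (2,1) g=2 f=7, (2,3) g=2 f=5, (3,2) g=2 f=5]

expanded=(2,2); open=[(0,2) g=1 f=7, (1,1) g=1 f=7, (2,1) g=2 f=7, (2,3) g=2 f=5, (3,2) g=2 f=5]; closed=[(1,2), (2,2)]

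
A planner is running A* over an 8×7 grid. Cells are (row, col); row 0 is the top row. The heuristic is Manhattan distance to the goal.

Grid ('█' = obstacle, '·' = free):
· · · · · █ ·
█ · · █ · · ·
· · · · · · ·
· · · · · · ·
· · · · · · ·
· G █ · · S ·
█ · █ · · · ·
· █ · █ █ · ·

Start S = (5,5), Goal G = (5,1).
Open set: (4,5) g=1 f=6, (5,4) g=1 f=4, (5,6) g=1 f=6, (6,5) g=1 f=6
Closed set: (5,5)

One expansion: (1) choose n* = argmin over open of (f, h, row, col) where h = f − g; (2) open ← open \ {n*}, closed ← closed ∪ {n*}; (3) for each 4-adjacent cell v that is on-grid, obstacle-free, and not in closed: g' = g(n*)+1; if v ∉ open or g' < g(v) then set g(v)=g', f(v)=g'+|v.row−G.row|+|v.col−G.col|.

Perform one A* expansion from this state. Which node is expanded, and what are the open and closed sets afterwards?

step 1: expand (5,4) (f=4, h=3) → closed; open now [(4,4) g=2 f=6, (4,5) g=1 f=6, (5,3) g=2 f=4, (5,6) g=1 f=6, (6,4) g=2 f=6, (6,5) g=1 f=6]

expanded=(5,4); open=[(4,4) g=2 f=6, (4,5) g=1 f=6, (5,3) g=2 f=4, (5,6) g=1 f=6, (6,4) g=2 f=6, (6,5) g=1 f=6]; closed=[(5,4), (5,5)]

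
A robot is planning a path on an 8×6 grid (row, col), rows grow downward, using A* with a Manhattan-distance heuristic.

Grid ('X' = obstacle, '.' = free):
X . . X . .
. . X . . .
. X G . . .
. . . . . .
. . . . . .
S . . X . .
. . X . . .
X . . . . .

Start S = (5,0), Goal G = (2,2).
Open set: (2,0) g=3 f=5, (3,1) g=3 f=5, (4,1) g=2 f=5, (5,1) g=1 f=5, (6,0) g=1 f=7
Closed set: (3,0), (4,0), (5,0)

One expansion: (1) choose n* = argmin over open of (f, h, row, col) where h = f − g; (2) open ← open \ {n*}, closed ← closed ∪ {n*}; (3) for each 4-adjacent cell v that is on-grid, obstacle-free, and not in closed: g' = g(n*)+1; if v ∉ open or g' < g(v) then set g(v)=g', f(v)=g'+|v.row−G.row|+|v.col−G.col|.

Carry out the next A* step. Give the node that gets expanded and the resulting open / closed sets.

expanded=(2,0); open=[(1,0) g=4 f=7, (3,1) g=3 f=5, (4,1) g=2 f=5, (5,1) g=1 f=5, (6,0) g=1 f=7]; closed=[(2,0), (3,0), (4,0), (5,0)]

step 1: expand (2,0) (f=5, h=2) → closed; open now [(1,0) g=4 f=7, (3,1) g=3 f=5, (4,1) g=2 f=5, (5,1) g=1 f=5, (6,0) g=1 f=7]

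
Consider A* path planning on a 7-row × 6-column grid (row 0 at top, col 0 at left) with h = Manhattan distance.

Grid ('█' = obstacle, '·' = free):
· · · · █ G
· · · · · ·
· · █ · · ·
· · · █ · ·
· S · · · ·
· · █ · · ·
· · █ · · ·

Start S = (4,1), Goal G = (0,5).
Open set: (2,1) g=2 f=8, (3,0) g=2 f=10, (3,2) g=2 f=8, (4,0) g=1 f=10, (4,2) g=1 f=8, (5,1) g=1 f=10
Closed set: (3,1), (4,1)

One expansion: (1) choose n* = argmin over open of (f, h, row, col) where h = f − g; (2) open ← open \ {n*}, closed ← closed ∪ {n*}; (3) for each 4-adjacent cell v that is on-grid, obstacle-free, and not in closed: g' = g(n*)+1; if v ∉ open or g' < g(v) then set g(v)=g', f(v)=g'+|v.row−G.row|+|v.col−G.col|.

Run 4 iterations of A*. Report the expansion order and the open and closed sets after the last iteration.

step 1: expand (2,1) (f=8, h=6) → closed; open now [(1,1) g=3 f=8, (2,0) g=3 f=10, (3,0) g=2 f=10, (3,2) g=2 f=8, (4,0) g=1 f=10, (4,2) g=1 f=8, (5,1) g=1 f=10]
step 2: expand (1,1) (f=8, h=5) → closed; open now [(0,1) g=4 f=8, (1,0) g=4 f=10, (1,2) g=4 f=8, (2,0) g=3 f=10, (3,0) g=2 f=10, (3,2) g=2 f=8, (4,0) g=1 f=10, (4,2) g=1 f=8, (5,1) g=1 f=10]
step 3: expand (0,1) (f=8, h=4) → closed; open now [(0,0) g=5 f=10, (0,2) g=5 f=8, (1,0) g=4 f=10, (1,2) g=4 f=8, (2,0) g=3 f=10, (3,0) g=2 f=10, (3,2) g=2 f=8, (4,0) g=1 f=10, (4,2) g=1 f=8, (5,1) g=1 f=10]
step 4: expand (0,2) (f=8, h=3) → closed; open now [(0,0) g=5 f=10, (0,3) g=6 f=8, (1,0) g=4 f=10, (1,2) g=4 f=8, (2,0) g=3 f=10, (3,0) g=2 f=10, (3,2) g=2 f=8, (4,0) g=1 f=10, (4,2) g=1 f=8, (5,1) g=1 f=10]

order=[(2,1) → (1,1) → (0,1) → (0,2)]; open=[(0,0) g=5 f=10, (0,3) g=6 f=8, (1,0) g=4 f=10, (1,2) g=4 f=8, (2,0) g=3 f=10, (3,0) g=2 f=10, (3,2) g=2 f=8, (4,0) g=1 f=10, (4,2) g=1 f=8, (5,1) g=1 f=10]; closed=[(0,1), (0,2), (1,1), (2,1), (3,1), (4,1)]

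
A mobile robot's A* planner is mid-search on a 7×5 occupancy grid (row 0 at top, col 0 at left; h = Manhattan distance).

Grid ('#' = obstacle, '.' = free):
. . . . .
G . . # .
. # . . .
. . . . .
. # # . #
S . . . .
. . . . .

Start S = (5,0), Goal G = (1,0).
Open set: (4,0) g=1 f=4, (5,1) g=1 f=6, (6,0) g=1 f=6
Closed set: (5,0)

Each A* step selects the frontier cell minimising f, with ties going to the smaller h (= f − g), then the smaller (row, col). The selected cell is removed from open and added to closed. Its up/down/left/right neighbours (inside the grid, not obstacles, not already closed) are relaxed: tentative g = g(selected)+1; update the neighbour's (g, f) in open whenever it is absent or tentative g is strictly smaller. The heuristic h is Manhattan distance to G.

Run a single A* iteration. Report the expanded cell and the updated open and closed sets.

expanded=(4,0); open=[(3,0) g=2 f=4, (5,1) g=1 f=6, (6,0) g=1 f=6]; closed=[(4,0), (5,0)]

step 1: expand (4,0) (f=4, h=3) → closed; open now [(3,0) g=2 f=4, (5,1) g=1 f=6, (6,0) g=1 f=6]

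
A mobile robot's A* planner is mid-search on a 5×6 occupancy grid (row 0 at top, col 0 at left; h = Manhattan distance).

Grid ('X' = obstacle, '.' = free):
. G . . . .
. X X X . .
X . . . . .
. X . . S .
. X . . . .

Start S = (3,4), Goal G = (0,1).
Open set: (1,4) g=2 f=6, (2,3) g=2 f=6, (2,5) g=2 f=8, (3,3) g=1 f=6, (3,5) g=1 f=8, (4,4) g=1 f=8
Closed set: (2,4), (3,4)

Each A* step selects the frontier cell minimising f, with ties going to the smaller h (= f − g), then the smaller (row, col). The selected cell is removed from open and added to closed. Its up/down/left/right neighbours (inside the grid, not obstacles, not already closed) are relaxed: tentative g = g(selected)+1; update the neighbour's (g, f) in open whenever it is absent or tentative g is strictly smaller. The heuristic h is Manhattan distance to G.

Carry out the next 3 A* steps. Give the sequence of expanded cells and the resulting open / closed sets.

step 1: expand (1,4) (f=6, h=4) → closed; open now [(0,4) g=3 f=6, (1,5) g=3 f=8, (2,3) g=2 f=6, (2,5) g=2 f=8, (3,3) g=1 f=6, (3,5) g=1 f=8, (4,4) g=1 f=8]
step 2: expand (0,4) (f=6, h=3) → closed; open now [(0,3) g=4 f=6, (0,5) g=4 f=8, (1,5) g=3 f=8, (2,3) g=2 f=6, (2,5) g=2 f=8, (3,3) g=1 f=6, (3,5) g=1 f=8, (4,4) g=1 f=8]
step 3: expand (0,3) (f=6, h=2) → closed; open now [(0,2) g=5 f=6, (0,5) g=4 f=8, (1,5) g=3 f=8, (2,3) g=2 f=6, (2,5) g=2 f=8, (3,3) g=1 f=6, (3,5) g=1 f=8, (4,4) g=1 f=8]

order=[(1,4) → (0,4) → (0,3)]; open=[(0,2) g=5 f=6, (0,5) g=4 f=8, (1,5) g=3 f=8, (2,3) g=2 f=6, (2,5) g=2 f=8, (3,3) g=1 f=6, (3,5) g=1 f=8, (4,4) g=1 f=8]; closed=[(0,3), (0,4), (1,4), (2,4), (3,4)]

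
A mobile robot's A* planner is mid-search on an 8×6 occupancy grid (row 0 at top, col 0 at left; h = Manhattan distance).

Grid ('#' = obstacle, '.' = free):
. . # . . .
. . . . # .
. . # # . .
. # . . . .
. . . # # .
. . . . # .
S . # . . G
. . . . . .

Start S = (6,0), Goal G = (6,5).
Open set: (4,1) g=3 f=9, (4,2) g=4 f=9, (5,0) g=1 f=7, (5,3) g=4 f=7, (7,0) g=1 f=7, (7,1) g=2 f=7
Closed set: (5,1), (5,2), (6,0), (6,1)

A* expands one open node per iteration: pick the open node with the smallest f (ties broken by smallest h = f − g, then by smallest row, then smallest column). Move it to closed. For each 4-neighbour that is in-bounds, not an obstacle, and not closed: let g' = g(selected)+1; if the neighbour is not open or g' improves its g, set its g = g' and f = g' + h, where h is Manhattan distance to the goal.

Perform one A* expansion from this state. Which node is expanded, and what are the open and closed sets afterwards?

step 1: expand (5,3) (f=7, h=3) → closed; open now [(4,1) g=3 f=9, (4,2) g=4 f=9, (5,0) g=1 f=7, (6,3) g=5 f=7, (7,0) g=1 f=7, (7,1) g=2 f=7]

expanded=(5,3); open=[(4,1) g=3 f=9, (4,2) g=4 f=9, (5,0) g=1 f=7, (6,3) g=5 f=7, (7,0) g=1 f=7, (7,1) g=2 f=7]; closed=[(5,1), (5,2), (5,3), (6,0), (6,1)]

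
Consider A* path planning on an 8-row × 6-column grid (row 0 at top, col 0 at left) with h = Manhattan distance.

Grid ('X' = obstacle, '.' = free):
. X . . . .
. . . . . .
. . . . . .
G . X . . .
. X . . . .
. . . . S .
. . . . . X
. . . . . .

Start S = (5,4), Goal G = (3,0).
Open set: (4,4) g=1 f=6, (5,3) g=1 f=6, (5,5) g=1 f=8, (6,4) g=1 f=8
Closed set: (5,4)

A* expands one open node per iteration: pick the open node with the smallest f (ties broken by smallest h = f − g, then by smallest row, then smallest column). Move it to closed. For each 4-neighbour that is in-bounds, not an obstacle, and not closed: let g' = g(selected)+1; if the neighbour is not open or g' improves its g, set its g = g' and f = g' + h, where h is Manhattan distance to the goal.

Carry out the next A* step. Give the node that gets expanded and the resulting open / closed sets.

step 1: expand (4,4) (f=6, h=5) → closed; open now [(3,4) g=2 f=6, (4,3) g=2 f=6, (4,5) g=2 f=8, (5,3) g=1 f=6, (5,5) g=1 f=8, (6,4) g=1 f=8]

expanded=(4,4); open=[(3,4) g=2 f=6, (4,3) g=2 f=6, (4,5) g=2 f=8, (5,3) g=1 f=6, (5,5) g=1 f=8, (6,4) g=1 f=8]; closed=[(4,4), (5,4)]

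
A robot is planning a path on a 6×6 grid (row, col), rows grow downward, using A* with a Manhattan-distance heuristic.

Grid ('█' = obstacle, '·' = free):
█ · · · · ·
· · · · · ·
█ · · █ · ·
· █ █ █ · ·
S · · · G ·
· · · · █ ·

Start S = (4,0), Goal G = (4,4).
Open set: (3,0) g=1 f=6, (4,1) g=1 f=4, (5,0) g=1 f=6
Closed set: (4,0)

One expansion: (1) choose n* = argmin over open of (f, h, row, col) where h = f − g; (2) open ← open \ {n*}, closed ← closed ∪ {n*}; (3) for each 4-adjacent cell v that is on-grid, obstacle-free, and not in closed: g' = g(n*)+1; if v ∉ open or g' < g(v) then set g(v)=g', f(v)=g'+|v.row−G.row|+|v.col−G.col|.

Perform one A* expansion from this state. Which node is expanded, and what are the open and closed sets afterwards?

step 1: expand (4,1) (f=4, h=3) → closed; open now [(3,0) g=1 f=6, (4,2) g=2 f=4, (5,0) g=1 f=6, (5,1) g=2 f=6]

expanded=(4,1); open=[(3,0) g=1 f=6, (4,2) g=2 f=4, (5,0) g=1 f=6, (5,1) g=2 f=6]; closed=[(4,0), (4,1)]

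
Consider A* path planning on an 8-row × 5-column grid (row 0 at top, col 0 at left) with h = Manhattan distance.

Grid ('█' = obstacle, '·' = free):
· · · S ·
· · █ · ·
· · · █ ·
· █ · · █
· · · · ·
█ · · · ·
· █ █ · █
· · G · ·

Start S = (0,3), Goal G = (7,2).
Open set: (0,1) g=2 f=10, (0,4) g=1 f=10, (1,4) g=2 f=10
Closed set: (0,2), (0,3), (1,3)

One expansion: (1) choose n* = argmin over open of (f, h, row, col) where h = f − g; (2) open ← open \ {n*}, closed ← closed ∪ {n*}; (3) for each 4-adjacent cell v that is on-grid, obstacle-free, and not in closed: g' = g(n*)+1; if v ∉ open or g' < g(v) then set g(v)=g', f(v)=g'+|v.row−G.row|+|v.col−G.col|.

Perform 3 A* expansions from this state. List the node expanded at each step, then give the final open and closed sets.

order=[(0,1) → (1,1) → (2,1)]; open=[(0,0) g=3 f=12, (0,4) g=1 f=10, (1,0) g=4 f=12, (1,4) g=2 f=10, (2,0) g=5 f=12, (2,2) g=5 f=10]; closed=[(0,1), (0,2), (0,3), (1,1), (1,3), (2,1)]

step 1: expand (0,1) (f=10, h=8) → closed; open now [(0,0) g=3 f=12, (0,4) g=1 f=10, (1,1) g=3 f=10, (1,4) g=2 f=10]
step 2: expand (1,1) (f=10, h=7) → closed; open now [(0,0) g=3 f=12, (0,4) g=1 f=10, (1,0) g=4 f=12, (1,4) g=2 f=10, (2,1) g=4 f=10]
step 3: expand (2,1) (f=10, h=6) → closed; open now [(0,0) g=3 f=12, (0,4) g=1 f=10, (1,0) g=4 f=12, (1,4) g=2 f=10, (2,0) g=5 f=12, (2,2) g=5 f=10]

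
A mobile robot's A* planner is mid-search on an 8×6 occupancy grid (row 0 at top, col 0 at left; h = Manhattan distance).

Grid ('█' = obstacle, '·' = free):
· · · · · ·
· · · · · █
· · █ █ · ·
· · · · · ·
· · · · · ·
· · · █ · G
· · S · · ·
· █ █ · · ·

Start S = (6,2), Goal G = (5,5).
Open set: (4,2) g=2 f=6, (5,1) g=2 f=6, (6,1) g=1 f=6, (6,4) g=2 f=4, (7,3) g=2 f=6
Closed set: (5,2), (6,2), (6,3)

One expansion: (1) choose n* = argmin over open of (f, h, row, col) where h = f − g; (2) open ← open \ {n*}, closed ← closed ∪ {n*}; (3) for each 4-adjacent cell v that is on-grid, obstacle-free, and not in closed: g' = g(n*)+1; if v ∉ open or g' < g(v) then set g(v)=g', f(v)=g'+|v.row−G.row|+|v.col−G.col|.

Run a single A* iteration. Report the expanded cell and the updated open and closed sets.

expanded=(6,4); open=[(4,2) g=2 f=6, (5,1) g=2 f=6, (5,4) g=3 f=4, (6,1) g=1 f=6, (6,5) g=3 f=4, (7,3) g=2 f=6, (7,4) g=3 f=6]; closed=[(5,2), (6,2), (6,3), (6,4)]

step 1: expand (6,4) (f=4, h=2) → closed; open now [(4,2) g=2 f=6, (5,1) g=2 f=6, (5,4) g=3 f=4, (6,1) g=1 f=6, (6,5) g=3 f=4, (7,3) g=2 f=6, (7,4) g=3 f=6]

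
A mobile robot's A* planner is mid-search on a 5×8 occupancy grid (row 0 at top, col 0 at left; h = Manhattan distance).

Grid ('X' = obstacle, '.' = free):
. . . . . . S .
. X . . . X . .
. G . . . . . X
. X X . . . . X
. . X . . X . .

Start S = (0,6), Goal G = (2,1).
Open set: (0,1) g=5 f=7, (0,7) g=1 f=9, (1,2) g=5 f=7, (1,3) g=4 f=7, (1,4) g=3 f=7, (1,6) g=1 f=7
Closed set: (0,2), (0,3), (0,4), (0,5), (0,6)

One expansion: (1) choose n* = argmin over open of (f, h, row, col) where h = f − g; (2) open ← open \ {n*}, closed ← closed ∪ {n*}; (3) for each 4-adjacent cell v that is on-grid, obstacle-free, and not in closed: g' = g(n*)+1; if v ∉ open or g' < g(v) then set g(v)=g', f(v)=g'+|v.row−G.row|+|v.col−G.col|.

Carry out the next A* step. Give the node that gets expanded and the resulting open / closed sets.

step 1: expand (0,1) (f=7, h=2) → closed; open now [(0,0) g=6 f=9, (0,7) g=1 f=9, (1,2) g=5 f=7, (1,3) g=4 f=7, (1,4) g=3 f=7, (1,6) g=1 f=7]

expanded=(0,1); open=[(0,0) g=6 f=9, (0,7) g=1 f=9, (1,2) g=5 f=7, (1,3) g=4 f=7, (1,4) g=3 f=7, (1,6) g=1 f=7]; closed=[(0,1), (0,2), (0,3), (0,4), (0,5), (0,6)]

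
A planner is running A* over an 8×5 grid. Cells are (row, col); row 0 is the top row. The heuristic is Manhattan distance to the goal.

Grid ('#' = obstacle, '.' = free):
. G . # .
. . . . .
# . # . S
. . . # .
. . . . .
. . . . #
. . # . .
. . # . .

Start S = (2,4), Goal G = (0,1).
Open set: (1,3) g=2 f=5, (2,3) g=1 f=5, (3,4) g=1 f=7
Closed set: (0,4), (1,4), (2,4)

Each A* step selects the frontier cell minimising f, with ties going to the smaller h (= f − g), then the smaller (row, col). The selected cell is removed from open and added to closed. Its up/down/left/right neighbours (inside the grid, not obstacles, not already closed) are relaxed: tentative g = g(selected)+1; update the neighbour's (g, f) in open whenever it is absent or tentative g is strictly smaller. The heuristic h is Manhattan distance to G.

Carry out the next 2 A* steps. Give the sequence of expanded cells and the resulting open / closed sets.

step 1: expand (1,3) (f=5, h=3) → closed; open now [(1,2) g=3 f=5, (2,3) g=1 f=5, (3,4) g=1 f=7]
step 2: expand (1,2) (f=5, h=2) → closed; open now [(0,2) g=4 f=5, (1,1) g=4 f=5, (2,3) g=1 f=5, (3,4) g=1 f=7]

order=[(1,3) → (1,2)]; open=[(0,2) g=4 f=5, (1,1) g=4 f=5, (2,3) g=1 f=5, (3,4) g=1 f=7]; closed=[(0,4), (1,2), (1,3), (1,4), (2,4)]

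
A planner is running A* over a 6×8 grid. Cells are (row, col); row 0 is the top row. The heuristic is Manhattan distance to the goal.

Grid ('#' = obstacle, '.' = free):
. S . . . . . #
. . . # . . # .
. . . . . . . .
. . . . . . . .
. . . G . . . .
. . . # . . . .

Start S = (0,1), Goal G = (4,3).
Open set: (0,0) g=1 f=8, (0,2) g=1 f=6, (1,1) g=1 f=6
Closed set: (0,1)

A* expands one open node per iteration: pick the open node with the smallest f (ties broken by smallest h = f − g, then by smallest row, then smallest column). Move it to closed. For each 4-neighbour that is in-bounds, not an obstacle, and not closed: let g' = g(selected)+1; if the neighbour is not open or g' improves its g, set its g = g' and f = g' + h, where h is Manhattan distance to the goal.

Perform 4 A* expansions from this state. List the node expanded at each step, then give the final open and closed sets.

step 1: expand (0,2) (f=6, h=5) → closed; open now [(0,0) g=1 f=8, (0,3) g=2 f=6, (1,1) g=1 f=6, (1,2) g=2 f=6]
step 2: expand (0,3) (f=6, h=4) → closed; open now [(0,0) g=1 f=8, (0,4) g=3 f=8, (1,1) g=1 f=6, (1,2) g=2 f=6]
step 3: expand (1,2) (f=6, h=4) → closed; open now [(0,0) g=1 f=8, (0,4) g=3 f=8, (1,1) g=1 f=6, (2,2) g=3 f=6]
step 4: expand (2,2) (f=6, h=3) → closed; open now [(0,0) g=1 f=8, (0,4) g=3 f=8, (1,1) g=1 f=6, (2,1) g=4 f=8, (2,3) g=4 f=6, (3,2) g=4 f=6]

order=[(0,2) → (0,3) → (1,2) → (2,2)]; open=[(0,0) g=1 f=8, (0,4) g=3 f=8, (1,1) g=1 f=6, (2,1) g=4 f=8, (2,3) g=4 f=6, (3,2) g=4 f=6]; closed=[(0,1), (0,2), (0,3), (1,2), (2,2)]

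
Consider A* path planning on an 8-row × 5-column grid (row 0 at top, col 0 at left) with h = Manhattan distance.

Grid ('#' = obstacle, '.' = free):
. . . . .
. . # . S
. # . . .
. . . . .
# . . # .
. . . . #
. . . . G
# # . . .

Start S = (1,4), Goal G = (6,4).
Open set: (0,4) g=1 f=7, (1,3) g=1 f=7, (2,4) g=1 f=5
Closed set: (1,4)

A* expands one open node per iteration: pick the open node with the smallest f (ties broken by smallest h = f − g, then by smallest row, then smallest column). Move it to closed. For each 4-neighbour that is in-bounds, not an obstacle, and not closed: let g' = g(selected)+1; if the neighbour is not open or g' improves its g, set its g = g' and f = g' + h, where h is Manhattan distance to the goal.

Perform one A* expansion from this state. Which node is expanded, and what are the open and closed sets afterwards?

step 1: expand (2,4) (f=5, h=4) → closed; open now [(0,4) g=1 f=7, (1,3) g=1 f=7, (2,3) g=2 f=7, (3,4) g=2 f=5]

expanded=(2,4); open=[(0,4) g=1 f=7, (1,3) g=1 f=7, (2,3) g=2 f=7, (3,4) g=2 f=5]; closed=[(1,4), (2,4)]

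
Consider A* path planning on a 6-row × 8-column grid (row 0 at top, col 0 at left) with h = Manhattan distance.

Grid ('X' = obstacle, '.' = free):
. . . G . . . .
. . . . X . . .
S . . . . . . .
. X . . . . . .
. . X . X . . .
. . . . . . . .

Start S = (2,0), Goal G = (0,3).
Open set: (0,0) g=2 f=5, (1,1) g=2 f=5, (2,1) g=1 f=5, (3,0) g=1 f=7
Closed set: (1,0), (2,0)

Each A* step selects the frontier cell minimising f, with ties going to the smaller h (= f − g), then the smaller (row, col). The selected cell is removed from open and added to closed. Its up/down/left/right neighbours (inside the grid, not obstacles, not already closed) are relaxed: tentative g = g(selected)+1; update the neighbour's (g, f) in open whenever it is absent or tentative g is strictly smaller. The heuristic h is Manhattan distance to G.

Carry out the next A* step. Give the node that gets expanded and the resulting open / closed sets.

step 1: expand (0,0) (f=5, h=3) → closed; open now [(0,1) g=3 f=5, (1,1) g=2 f=5, (2,1) g=1 f=5, (3,0) g=1 f=7]

expanded=(0,0); open=[(0,1) g=3 f=5, (1,1) g=2 f=5, (2,1) g=1 f=5, (3,0) g=1 f=7]; closed=[(0,0), (1,0), (2,0)]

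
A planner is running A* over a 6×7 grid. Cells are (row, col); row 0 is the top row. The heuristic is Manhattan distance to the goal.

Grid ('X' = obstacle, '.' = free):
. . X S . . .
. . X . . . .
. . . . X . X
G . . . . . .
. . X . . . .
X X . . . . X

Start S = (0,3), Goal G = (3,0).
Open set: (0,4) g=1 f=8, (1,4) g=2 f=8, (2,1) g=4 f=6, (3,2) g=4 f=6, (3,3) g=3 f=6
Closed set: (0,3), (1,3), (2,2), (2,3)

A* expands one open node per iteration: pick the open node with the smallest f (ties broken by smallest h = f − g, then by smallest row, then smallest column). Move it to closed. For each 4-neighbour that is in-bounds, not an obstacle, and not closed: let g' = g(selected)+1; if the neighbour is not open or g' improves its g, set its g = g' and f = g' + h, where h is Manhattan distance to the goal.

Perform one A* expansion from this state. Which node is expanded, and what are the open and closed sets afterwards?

expanded=(2,1); open=[(0,4) g=1 f=8, (1,1) g=5 f=8, (1,4) g=2 f=8, (2,0) g=5 f=6, (3,1) g=5 f=6, (3,2) g=4 f=6, (3,3) g=3 f=6]; closed=[(0,3), (1,3), (2,1), (2,2), (2,3)]

step 1: expand (2,1) (f=6, h=2) → closed; open now [(0,4) g=1 f=8, (1,1) g=5 f=8, (1,4) g=2 f=8, (2,0) g=5 f=6, (3,1) g=5 f=6, (3,2) g=4 f=6, (3,3) g=3 f=6]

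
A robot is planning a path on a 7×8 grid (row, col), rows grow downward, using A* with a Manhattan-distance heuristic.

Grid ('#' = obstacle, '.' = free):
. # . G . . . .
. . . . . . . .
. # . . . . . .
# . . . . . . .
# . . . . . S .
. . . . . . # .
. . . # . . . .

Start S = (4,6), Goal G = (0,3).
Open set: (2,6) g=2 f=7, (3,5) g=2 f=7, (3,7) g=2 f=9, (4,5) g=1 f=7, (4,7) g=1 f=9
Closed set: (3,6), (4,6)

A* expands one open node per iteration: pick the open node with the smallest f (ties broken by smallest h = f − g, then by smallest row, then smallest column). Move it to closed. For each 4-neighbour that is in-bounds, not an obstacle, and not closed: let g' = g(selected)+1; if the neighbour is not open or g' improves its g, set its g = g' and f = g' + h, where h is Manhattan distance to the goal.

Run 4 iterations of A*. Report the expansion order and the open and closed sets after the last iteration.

step 1: expand (2,6) (f=7, h=5) → closed; open now [(1,6) g=3 f=7, (2,5) g=3 f=7, (2,7) g=3 f=9, (3,5) g=2 f=7, (3,7) g=2 f=9, (4,5) g=1 f=7, (4,7) g=1 f=9]
step 2: expand (1,6) (f=7, h=4) → closed; open now [(0,6) g=4 f=7, (1,5) g=4 f=7, (1,7) g=4 f=9, (2,5) g=3 f=7, (2,7) g=3 f=9, (3,5) g=2 f=7, (3,7) g=2 f=9, (4,5) g=1 f=7, (4,7) g=1 f=9]
step 3: expand (0,6) (f=7, h=3) → closed; open now [(0,5) g=5 f=7, (0,7) g=5 f=9, (1,5) g=4 f=7, (1,7) g=4 f=9, (2,5) g=3 f=7, (2,7) g=3 f=9, (3,5) g=2 f=7, (3,7) g=2 f=9, (4,5) g=1 f=7, (4,7) g=1 f=9]
step 4: expand (0,5) (f=7, h=2) → closed; open now [(0,4) g=6 f=7, (0,7) g=5 f=9, (1,5) g=4 f=7, (1,7) g=4 f=9, (2,5) g=3 f=7, (2,7) g=3 f=9, (3,5) g=2 f=7, (3,7) g=2 f=9, (4,5) g=1 f=7, (4,7) g=1 f=9]

order=[(2,6) → (1,6) → (0,6) → (0,5)]; open=[(0,4) g=6 f=7, (0,7) g=5 f=9, (1,5) g=4 f=7, (1,7) g=4 f=9, (2,5) g=3 f=7, (2,7) g=3 f=9, (3,5) g=2 f=7, (3,7) g=2 f=9, (4,5) g=1 f=7, (4,7) g=1 f=9]; closed=[(0,5), (0,6), (1,6), (2,6), (3,6), (4,6)]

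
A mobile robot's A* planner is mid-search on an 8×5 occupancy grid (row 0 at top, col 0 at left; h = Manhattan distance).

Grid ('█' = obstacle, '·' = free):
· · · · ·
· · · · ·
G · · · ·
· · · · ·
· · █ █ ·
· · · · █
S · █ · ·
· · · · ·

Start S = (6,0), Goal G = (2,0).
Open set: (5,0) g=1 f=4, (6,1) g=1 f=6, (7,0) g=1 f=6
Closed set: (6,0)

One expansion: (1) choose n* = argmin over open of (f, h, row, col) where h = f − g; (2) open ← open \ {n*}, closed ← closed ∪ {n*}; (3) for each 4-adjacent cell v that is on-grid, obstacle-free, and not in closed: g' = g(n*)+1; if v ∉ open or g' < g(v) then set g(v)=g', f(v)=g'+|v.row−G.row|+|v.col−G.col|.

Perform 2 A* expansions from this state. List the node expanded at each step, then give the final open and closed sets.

order=[(5,0) → (4,0)]; open=[(3,0) g=3 f=4, (4,1) g=3 f=6, (5,1) g=2 f=6, (6,1) g=1 f=6, (7,0) g=1 f=6]; closed=[(4,0), (5,0), (6,0)]

step 1: expand (5,0) (f=4, h=3) → closed; open now [(4,0) g=2 f=4, (5,1) g=2 f=6, (6,1) g=1 f=6, (7,0) g=1 f=6]
step 2: expand (4,0) (f=4, h=2) → closed; open now [(3,0) g=3 f=4, (4,1) g=3 f=6, (5,1) g=2 f=6, (6,1) g=1 f=6, (7,0) g=1 f=6]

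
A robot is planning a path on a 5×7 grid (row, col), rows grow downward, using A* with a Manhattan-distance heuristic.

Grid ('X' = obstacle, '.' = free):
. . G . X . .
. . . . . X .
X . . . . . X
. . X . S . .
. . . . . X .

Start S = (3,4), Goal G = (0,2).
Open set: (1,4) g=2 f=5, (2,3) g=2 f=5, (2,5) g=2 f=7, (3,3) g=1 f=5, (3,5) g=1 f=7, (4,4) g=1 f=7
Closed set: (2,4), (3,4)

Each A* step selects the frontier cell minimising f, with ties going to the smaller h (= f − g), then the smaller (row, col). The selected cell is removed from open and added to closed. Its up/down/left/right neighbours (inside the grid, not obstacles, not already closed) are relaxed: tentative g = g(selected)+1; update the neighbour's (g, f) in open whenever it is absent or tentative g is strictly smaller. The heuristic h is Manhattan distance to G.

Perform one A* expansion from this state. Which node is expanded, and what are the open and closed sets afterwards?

expanded=(1,4); open=[(1,3) g=3 f=5, (2,3) g=2 f=5, (2,5) g=2 f=7, (3,3) g=1 f=5, (3,5) g=1 f=7, (4,4) g=1 f=7]; closed=[(1,4), (2,4), (3,4)]

step 1: expand (1,4) (f=5, h=3) → closed; open now [(1,3) g=3 f=5, (2,3) g=2 f=5, (2,5) g=2 f=7, (3,3) g=1 f=5, (3,5) g=1 f=7, (4,4) g=1 f=7]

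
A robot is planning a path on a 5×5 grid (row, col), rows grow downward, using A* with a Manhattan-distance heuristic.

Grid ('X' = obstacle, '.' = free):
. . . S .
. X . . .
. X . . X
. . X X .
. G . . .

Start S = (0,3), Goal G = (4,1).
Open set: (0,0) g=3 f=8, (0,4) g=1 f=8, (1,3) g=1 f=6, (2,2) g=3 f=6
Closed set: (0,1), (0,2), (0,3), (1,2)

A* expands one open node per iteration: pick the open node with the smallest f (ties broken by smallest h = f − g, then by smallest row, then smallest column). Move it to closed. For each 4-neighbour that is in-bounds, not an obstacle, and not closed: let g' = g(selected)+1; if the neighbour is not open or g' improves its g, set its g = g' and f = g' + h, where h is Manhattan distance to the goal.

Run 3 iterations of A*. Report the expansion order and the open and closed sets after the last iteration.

order=[(2,2) → (1,3) → (2,3)]; open=[(0,0) g=3 f=8, (0,4) g=1 f=8, (1,4) g=2 f=8]; closed=[(0,1), (0,2), (0,3), (1,2), (1,3), (2,2), (2,3)]

step 1: expand (2,2) (f=6, h=3) → closed; open now [(0,0) g=3 f=8, (0,4) g=1 f=8, (1,3) g=1 f=6, (2,3) g=4 f=8]
step 2: expand (1,3) (f=6, h=5) → closed; open now [(0,0) g=3 f=8, (0,4) g=1 f=8, (1,4) g=2 f=8, (2,3) g=2 f=6]
step 3: expand (2,3) (f=6, h=4) → closed; open now [(0,0) g=3 f=8, (0,4) g=1 f=8, (1,4) g=2 f=8]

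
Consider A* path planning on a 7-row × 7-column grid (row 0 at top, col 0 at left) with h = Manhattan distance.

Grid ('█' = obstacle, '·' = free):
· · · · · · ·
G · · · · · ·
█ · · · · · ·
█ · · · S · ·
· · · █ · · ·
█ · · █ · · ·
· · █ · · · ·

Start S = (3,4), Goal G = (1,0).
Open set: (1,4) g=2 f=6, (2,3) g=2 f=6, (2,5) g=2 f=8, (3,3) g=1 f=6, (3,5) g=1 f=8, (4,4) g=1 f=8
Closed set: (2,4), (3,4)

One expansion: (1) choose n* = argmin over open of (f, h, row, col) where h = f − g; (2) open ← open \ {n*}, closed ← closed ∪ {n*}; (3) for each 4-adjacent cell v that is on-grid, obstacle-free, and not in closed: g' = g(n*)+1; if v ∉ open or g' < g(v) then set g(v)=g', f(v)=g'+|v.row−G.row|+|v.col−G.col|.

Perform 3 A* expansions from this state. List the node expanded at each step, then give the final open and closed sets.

step 1: expand (1,4) (f=6, h=4) → closed; open now [(0,4) g=3 f=8, (1,3) g=3 f=6, (1,5) g=3 f=8, (2,3) g=2 f=6, (2,5) g=2 f=8, (3,3) g=1 f=6, (3,5) g=1 f=8, (4,4) g=1 f=8]
step 2: expand (1,3) (f=6, h=3) → closed; open now [(0,3) g=4 f=8, (0,4) g=3 f=8, (1,2) g=4 f=6, (1,5) g=3 f=8, (2,3) g=2 f=6, (2,5) g=2 f=8, (3,3) g=1 f=6, (3,5) g=1 f=8, (4,4) g=1 f=8]
step 3: expand (1,2) (f=6, h=2) → closed; open now [(0,2) g=5 f=8, (0,3) g=4 f=8, (0,4) g=3 f=8, (1,1) g=5 f=6, (1,5) g=3 f=8, (2,2) g=5 f=8, (2,3) g=2 f=6, (2,5) g=2 f=8, (3,3) g=1 f=6, (3,5) g=1 f=8, (4,4) g=1 f=8]

order=[(1,4) → (1,3) → (1,2)]; open=[(0,2) g=5 f=8, (0,3) g=4 f=8, (0,4) g=3 f=8, (1,1) g=5 f=6, (1,5) g=3 f=8, (2,2) g=5 f=8, (2,3) g=2 f=6, (2,5) g=2 f=8, (3,3) g=1 f=6, (3,5) g=1 f=8, (4,4) g=1 f=8]; closed=[(1,2), (1,3), (1,4), (2,4), (3,4)]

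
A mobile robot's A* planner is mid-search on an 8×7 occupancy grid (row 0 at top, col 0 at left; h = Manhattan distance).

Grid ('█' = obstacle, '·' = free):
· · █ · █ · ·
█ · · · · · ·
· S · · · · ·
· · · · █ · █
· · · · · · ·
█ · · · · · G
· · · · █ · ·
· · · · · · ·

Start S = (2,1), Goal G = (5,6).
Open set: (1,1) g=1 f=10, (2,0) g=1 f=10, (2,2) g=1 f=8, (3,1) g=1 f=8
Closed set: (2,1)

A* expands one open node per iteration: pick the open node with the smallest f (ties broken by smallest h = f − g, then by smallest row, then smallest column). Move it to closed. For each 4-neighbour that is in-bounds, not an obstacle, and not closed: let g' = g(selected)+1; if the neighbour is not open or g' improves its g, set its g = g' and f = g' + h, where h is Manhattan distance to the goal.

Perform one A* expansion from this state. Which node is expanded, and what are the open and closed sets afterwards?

step 1: expand (2,2) (f=8, h=7) → closed; open now [(1,1) g=1 f=10, (1,2) g=2 f=10, (2,0) g=1 f=10, (2,3) g=2 f=8, (3,1) g=1 f=8, (3,2) g=2 f=8]

expanded=(2,2); open=[(1,1) g=1 f=10, (1,2) g=2 f=10, (2,0) g=1 f=10, (2,3) g=2 f=8, (3,1) g=1 f=8, (3,2) g=2 f=8]; closed=[(2,1), (2,2)]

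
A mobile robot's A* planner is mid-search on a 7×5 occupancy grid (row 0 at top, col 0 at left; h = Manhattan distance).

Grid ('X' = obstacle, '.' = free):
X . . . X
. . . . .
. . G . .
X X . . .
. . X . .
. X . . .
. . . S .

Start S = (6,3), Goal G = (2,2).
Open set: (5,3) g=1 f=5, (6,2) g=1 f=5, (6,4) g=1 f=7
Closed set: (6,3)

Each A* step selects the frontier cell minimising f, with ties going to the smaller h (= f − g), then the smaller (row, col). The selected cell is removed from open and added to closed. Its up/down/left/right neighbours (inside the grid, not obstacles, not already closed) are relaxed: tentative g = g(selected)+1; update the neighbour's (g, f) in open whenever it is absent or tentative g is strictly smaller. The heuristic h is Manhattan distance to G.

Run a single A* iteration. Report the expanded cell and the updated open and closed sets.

expanded=(5,3); open=[(4,3) g=2 f=5, (5,2) g=2 f=5, (5,4) g=2 f=7, (6,2) g=1 f=5, (6,4) g=1 f=7]; closed=[(5,3), (6,3)]

step 1: expand (5,3) (f=5, h=4) → closed; open now [(4,3) g=2 f=5, (5,2) g=2 f=5, (5,4) g=2 f=7, (6,2) g=1 f=5, (6,4) g=1 f=7]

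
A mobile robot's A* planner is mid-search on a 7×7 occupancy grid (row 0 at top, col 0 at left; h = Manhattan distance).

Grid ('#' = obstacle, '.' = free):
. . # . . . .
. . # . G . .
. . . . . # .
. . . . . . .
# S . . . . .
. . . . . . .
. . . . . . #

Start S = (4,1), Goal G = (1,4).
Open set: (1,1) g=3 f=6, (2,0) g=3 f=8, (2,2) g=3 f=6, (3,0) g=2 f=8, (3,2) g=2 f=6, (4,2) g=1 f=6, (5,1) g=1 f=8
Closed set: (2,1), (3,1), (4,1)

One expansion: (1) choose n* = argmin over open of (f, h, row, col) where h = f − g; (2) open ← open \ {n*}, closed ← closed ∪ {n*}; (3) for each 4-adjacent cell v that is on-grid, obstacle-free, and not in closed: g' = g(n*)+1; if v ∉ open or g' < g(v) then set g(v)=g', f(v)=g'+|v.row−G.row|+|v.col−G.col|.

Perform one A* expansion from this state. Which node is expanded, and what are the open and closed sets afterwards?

expanded=(1,1); open=[(0,1) g=4 f=8, (1,0) g=4 f=8, (2,0) g=3 f=8, (2,2) g=3 f=6, (3,0) g=2 f=8, (3,2) g=2 f=6, (4,2) g=1 f=6, (5,1) g=1 f=8]; closed=[(1,1), (2,1), (3,1), (4,1)]

step 1: expand (1,1) (f=6, h=3) → closed; open now [(0,1) g=4 f=8, (1,0) g=4 f=8, (2,0) g=3 f=8, (2,2) g=3 f=6, (3,0) g=2 f=8, (3,2) g=2 f=6, (4,2) g=1 f=6, (5,1) g=1 f=8]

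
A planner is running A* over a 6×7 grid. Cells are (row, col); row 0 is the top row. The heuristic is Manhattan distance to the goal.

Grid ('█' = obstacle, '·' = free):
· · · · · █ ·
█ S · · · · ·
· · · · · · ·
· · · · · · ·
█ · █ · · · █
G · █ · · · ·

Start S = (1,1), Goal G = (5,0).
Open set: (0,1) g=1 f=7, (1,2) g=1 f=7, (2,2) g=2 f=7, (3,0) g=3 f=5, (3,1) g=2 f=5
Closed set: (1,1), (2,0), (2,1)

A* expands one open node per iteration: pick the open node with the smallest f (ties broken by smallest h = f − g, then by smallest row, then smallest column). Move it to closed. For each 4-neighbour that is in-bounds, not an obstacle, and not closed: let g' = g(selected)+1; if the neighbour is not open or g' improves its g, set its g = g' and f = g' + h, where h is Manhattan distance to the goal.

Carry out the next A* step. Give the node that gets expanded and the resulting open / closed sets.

step 1: expand (3,0) (f=5, h=2) → closed; open now [(0,1) g=1 f=7, (1,2) g=1 f=7, (2,2) g=2 f=7, (3,1) g=2 f=5]

expanded=(3,0); open=[(0,1) g=1 f=7, (1,2) g=1 f=7, (2,2) g=2 f=7, (3,1) g=2 f=5]; closed=[(1,1), (2,0), (2,1), (3,0)]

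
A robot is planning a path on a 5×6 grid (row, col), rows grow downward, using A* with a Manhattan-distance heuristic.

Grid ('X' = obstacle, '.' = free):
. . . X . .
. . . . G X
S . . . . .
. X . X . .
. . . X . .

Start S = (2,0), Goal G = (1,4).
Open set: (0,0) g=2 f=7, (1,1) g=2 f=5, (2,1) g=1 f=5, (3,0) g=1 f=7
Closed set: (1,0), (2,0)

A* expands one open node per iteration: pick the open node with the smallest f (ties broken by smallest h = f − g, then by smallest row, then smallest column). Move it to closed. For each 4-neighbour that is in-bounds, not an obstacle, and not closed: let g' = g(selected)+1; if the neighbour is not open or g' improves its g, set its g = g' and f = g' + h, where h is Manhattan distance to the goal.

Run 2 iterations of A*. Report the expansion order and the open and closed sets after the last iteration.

order=[(1,1) → (1,2)]; open=[(0,0) g=2 f=7, (0,1) g=3 f=7, (0,2) g=4 f=7, (1,3) g=4 f=5, (2,1) g=1 f=5, (2,2) g=4 f=7, (3,0) g=1 f=7]; closed=[(1,0), (1,1), (1,2), (2,0)]

step 1: expand (1,1) (f=5, h=3) → closed; open now [(0,0) g=2 f=7, (0,1) g=3 f=7, (1,2) g=3 f=5, (2,1) g=1 f=5, (3,0) g=1 f=7]
step 2: expand (1,2) (f=5, h=2) → closed; open now [(0,0) g=2 f=7, (0,1) g=3 f=7, (0,2) g=4 f=7, (1,3) g=4 f=5, (2,1) g=1 f=5, (2,2) g=4 f=7, (3,0) g=1 f=7]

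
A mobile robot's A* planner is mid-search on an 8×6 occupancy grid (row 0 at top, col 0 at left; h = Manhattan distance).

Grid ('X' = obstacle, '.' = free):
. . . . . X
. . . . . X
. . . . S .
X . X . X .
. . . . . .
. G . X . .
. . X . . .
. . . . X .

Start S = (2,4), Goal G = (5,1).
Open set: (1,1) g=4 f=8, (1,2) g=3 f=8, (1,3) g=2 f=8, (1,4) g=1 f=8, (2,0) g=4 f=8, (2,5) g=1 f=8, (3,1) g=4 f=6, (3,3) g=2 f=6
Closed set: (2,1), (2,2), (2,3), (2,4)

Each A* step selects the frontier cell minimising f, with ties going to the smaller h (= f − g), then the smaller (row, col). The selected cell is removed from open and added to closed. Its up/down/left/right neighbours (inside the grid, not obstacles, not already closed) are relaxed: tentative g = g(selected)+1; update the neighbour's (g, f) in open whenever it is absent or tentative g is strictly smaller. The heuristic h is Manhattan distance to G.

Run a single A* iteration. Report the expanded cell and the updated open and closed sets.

step 1: expand (3,1) (f=6, h=2) → closed; open now [(1,1) g=4 f=8, (1,2) g=3 f=8, (1,3) g=2 f=8, (1,4) g=1 f=8, (2,0) g=4 f=8, (2,5) g=1 f=8, (3,3) g=2 f=6, (4,1) g=5 f=6]

expanded=(3,1); open=[(1,1) g=4 f=8, (1,2) g=3 f=8, (1,3) g=2 f=8, (1,4) g=1 f=8, (2,0) g=4 f=8, (2,5) g=1 f=8, (3,3) g=2 f=6, (4,1) g=5 f=6]; closed=[(2,1), (2,2), (2,3), (2,4), (3,1)]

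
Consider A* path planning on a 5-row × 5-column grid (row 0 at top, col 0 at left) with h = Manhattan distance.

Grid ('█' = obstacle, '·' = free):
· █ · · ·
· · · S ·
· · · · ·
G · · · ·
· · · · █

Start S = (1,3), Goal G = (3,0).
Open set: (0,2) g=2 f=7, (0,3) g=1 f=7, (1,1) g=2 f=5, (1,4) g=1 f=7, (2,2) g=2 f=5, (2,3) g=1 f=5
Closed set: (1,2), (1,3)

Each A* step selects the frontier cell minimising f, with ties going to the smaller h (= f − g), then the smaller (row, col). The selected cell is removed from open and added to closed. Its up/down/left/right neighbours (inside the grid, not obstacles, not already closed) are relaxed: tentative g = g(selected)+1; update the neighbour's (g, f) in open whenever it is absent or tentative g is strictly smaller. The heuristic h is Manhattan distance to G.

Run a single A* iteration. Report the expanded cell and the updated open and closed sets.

expanded=(1,1); open=[(0,2) g=2 f=7, (0,3) g=1 f=7, (1,0) g=3 f=5, (1,4) g=1 f=7, (2,1) g=3 f=5, (2,2) g=2 f=5, (2,3) g=1 f=5]; closed=[(1,1), (1,2), (1,3)]

step 1: expand (1,1) (f=5, h=3) → closed; open now [(0,2) g=2 f=7, (0,3) g=1 f=7, (1,0) g=3 f=5, (1,4) g=1 f=7, (2,1) g=3 f=5, (2,2) g=2 f=5, (2,3) g=1 f=5]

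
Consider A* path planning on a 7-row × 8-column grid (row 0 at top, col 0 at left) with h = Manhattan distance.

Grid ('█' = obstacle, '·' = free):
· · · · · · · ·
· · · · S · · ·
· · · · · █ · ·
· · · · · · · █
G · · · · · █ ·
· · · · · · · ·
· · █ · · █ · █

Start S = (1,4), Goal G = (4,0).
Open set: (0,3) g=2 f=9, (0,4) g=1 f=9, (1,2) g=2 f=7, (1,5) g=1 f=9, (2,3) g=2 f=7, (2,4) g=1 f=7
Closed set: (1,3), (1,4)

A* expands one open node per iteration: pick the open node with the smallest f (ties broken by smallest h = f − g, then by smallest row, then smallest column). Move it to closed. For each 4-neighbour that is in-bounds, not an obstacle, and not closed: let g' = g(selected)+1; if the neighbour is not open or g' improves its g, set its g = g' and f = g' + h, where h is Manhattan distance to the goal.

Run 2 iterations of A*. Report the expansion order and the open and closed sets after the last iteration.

step 1: expand (1,2) (f=7, h=5) → closed; open now [(0,2) g=3 f=9, (0,3) g=2 f=9, (0,4) g=1 f=9, (1,1) g=3 f=7, (1,5) g=1 f=9, (2,2) g=3 f=7, (2,3) g=2 f=7, (2,4) g=1 f=7]
step 2: expand (1,1) (f=7, h=4) → closed; open now [(0,1) g=4 f=9, (0,2) g=3 f=9, (0,3) g=2 f=9, (0,4) g=1 f=9, (1,0) g=4 f=7, (1,5) g=1 f=9, (2,1) g=4 f=7, (2,2) g=3 f=7, (2,3) g=2 f=7, (2,4) g=1 f=7]

order=[(1,2) → (1,1)]; open=[(0,1) g=4 f=9, (0,2) g=3 f=9, (0,3) g=2 f=9, (0,4) g=1 f=9, (1,0) g=4 f=7, (1,5) g=1 f=9, (2,1) g=4 f=7, (2,2) g=3 f=7, (2,3) g=2 f=7, (2,4) g=1 f=7]; closed=[(1,1), (1,2), (1,3), (1,4)]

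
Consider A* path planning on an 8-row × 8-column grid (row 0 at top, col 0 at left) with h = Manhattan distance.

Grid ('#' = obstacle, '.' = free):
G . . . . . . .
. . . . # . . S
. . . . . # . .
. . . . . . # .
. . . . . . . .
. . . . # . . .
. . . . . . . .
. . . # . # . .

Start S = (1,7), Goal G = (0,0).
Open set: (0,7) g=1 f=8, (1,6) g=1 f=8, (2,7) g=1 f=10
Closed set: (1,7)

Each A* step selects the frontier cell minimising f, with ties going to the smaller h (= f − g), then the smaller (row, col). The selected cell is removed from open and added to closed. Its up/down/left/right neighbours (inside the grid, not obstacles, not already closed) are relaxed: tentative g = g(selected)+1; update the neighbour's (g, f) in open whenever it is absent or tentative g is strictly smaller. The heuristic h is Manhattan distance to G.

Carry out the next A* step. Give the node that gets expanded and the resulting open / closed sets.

step 1: expand (0,7) (f=8, h=7) → closed; open now [(0,6) g=2 f=8, (1,6) g=1 f=8, (2,7) g=1 f=10]

expanded=(0,7); open=[(0,6) g=2 f=8, (1,6) g=1 f=8, (2,7) g=1 f=10]; closed=[(0,7), (1,7)]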